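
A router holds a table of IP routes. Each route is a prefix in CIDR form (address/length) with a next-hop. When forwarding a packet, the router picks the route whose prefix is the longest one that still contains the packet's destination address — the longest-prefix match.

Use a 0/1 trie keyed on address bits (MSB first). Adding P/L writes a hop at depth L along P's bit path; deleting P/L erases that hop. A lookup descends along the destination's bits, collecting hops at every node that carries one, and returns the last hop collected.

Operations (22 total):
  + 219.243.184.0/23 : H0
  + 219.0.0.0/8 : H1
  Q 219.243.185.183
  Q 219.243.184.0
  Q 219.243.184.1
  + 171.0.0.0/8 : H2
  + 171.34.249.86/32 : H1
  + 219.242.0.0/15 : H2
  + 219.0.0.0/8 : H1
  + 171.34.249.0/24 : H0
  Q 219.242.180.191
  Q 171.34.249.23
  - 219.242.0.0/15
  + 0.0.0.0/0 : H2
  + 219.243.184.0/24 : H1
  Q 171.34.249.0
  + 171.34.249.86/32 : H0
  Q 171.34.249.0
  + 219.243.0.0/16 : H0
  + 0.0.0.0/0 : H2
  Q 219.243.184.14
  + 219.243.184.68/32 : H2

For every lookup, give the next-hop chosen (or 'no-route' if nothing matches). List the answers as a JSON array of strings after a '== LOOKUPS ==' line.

Process each operation:
  + 219.243.184.0/23 (H0) depth=23
  + 219.0.0.0/8 (H1) depth=8
  Q 219.243.185.183: descend 11011011111100111011100 ; hops seen [H1,H0] ; pick H0
  Q 219.243.184.0: descend 11011011111100111011100 ; hops seen [H1,H0] ; pick H0
  Q 219.243.184.1: descend 11011011111100111011100 ; hops seen [H1,H0] ; pick H0
  + 171.0.0.0/8 (H2) depth=8
  + 171.34.249.86/32 (H1) depth=32
  + 219.242.0.0/15 (H2) depth=15
  + 219.0.0.0/8 (H1) depth=8
  + 171.34.249.0/24 (H0) depth=24
  Q 219.242.180.191: descend 110110111111001 ; hops seen [H1,H2] ; pick H2
  Q 171.34.249.23: descend 1010101100100010111110010 ; hops seen [H2,H0] ; pick H0
  del 219.242.0.0/15 (clear depth 15)
  + 0.0.0.0/0 (H2) depth=0
  + 219.243.184.0/24 (H1) depth=24
  Q 171.34.249.0: descend 1010101100100010111110010 ; hops seen [H2,H2,H0] ; pick H0
  + 171.34.249.86/32 (H0) depth=32
  Q 171.34.249.0: descend 1010101100100010111110010 ; hops seen [H2,H2,H0] ; pick H0
  + 219.243.0.0/16 (H0) depth=16
  + 0.0.0.0/0 (H2) depth=0
  Q 219.243.184.14: descend 110110111111001110111000 ; hops seen [H2,H1,H0,H0,H1] ; pick H1
  + 219.243.184.68/32 (H2) depth=32

== LOOKUPS ==
["H0","H0","H0","H2","H0","H0","H0","H1"]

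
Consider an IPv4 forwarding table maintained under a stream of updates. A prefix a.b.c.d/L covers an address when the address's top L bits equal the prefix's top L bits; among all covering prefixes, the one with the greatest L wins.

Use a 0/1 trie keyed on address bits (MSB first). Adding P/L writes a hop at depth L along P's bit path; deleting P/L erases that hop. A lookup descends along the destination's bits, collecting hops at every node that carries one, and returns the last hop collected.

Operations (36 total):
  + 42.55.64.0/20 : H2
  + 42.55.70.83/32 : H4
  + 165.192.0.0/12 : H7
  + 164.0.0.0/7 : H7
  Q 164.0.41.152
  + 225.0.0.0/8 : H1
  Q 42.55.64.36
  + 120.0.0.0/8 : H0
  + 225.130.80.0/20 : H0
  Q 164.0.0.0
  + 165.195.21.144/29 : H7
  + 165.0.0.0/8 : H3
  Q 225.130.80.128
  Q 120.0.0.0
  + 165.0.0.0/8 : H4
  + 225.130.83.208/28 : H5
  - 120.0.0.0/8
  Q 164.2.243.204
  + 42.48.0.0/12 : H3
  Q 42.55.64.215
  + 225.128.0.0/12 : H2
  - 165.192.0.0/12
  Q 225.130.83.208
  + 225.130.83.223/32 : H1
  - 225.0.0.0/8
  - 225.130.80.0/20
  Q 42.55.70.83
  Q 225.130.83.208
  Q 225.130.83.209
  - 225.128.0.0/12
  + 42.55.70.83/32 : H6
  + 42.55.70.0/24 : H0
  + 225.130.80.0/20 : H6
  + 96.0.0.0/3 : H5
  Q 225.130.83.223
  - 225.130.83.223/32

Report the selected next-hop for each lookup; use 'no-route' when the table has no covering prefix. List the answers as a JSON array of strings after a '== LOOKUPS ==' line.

Apply in order:
  + 42.55.64.0/20 (H2) depth=20
  + 42.55.70.83/32 (H4) depth=32
  + 165.192.0.0/12 (H7) depth=12
  + 164.0.0.0/7 (H7) depth=7
  Q 164.0.41.152: descend 1010010 ; hops seen [H7] ; pick H7
  + 225.0.0.0/8 (H1) depth=8
  Q 42.55.64.36: descend 001010100011011101000 ; hops seen [H2] ; pick H2
  + 120.0.0.0/8 (H0) depth=8
  + 225.130.80.0/20 (H0) depth=20
  Q 164.0.0.0: descend 1010010 ; hops seen [H7] ; pick H7
  + 165.195.21.144/29 (H7) depth=29
  + 165.0.0.0/8 (H3) depth=8
  Q 225.130.80.128: descend 11100001100000100101 ; hops seen [H1,H0] ; pick H0
  Q 120.0.0.0: descend 01111000 ; hops seen [H0] ; pick H0
  + 165.0.0.0/8 (H4) depth=8
  + 225.130.83.208/28 (H5) depth=28
  - 120.0.0.0/8 clear@8
  Q 164.2.243.204: descend 1010010 ; hops seen [H7] ; pick H7
  + 42.48.0.0/12 (H3) depth=12
  Q 42.55.64.215: descend 001010100011011101000 ; hops seen [H3,H2] ; pick H2
  + 225.128.0.0/12 (H2) depth=12
  - 165.192.0.0/12 clear@12
  Q 225.130.83.208: descend 1110000110000010010100111101 ; hops seen [H1,H2,H0,H5] ; pick H5
  + 225.130.83.223/32 (H1) depth=32
  - 225.0.0.0/8 clear@8
  - 225.130.80.0/20 clear@20
  Q 42.55.70.83: descend 00101010001101110100011001010011 ; hops seen [H3,H2,H4] ; pick H4
  Q 225.130.83.208: descend 1110000110000010010100111101 ; hops seen [H2,H5] ; pick H5
  Q 225.130.83.209: descend 1110000110000010010100111101 ; hops seen [H2,H5] ; pick H5
  - 225.128.0.0/12 clear@12
  + 42.55.70.83/32 (H6) depth=32
  + 42.55.70.0/24 (H0) depth=24
  + 225.130.80.0/20 (H6) depth=20
  + 96.0.0.0/3 (H5) depth=3
  Q 225.130.83.223: descend 11100001100000100101001111011111 ; hops seen [H6,H5,H1] ; pick H1
  - 225.130.83.223/32 clear@32

== LOOKUPS ==
["H7","H2","H7","H0","H0","H7","H2","H5","H4","H5","H5","H1"]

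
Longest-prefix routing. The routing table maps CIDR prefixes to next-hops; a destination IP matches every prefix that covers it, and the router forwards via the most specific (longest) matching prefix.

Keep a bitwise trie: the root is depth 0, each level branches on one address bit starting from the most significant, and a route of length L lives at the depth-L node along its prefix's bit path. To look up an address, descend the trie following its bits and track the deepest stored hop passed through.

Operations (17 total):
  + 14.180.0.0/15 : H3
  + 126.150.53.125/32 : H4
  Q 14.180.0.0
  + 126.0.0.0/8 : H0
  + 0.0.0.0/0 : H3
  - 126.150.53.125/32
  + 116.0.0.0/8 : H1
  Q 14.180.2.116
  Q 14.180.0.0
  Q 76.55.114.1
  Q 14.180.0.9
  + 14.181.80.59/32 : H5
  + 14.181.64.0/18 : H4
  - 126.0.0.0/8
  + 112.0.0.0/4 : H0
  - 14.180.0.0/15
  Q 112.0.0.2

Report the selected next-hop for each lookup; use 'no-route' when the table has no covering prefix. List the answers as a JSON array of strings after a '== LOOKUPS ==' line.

Apply in order:
  + 14.180.0.0/15 (H3) depth=15
  + 126.150.53.125/32 (H4) depth=32
  Q 14.180.0.0: descend 000011101011010 ; hops seen [H3] ; pick H3
  + 126.0.0.0/8 (H0) depth=8
  + 0.0.0.0/0 (H3) depth=0
  del 126.150.53.125/32 (clear depth 32)
  + 116.0.0.0/8 (H1) depth=8
  Q 14.180.2.116: descend 000011101011010 ; hops seen [H3,H3] ; pick H3
  Q 14.180.0.0: descend 000011101011010 ; hops seen [H3,H3] ; pick H3
  Q 76.55.114.1: descend 01 ; hops seen [H3] ; pick H3
  Q 14.180.0.9: descend 000011101011010 ; hops seen [H3,H3] ; pick H3
  + 14.181.80.59/32 (H5) depth=32
  + 14.181.64.0/18 (H4) depth=18
  del 126.0.0.0/8 (clear depth 8)
  + 112.0.0.0/4 (H0) depth=4
  del 14.180.0.0/15 (clear depth 15)
  Q 112.0.0.2: descend 01110 ; hops seen [H3,H0] ; pick H0

== LOOKUPS ==
["H3","H3","H3","H3","H3","H0"]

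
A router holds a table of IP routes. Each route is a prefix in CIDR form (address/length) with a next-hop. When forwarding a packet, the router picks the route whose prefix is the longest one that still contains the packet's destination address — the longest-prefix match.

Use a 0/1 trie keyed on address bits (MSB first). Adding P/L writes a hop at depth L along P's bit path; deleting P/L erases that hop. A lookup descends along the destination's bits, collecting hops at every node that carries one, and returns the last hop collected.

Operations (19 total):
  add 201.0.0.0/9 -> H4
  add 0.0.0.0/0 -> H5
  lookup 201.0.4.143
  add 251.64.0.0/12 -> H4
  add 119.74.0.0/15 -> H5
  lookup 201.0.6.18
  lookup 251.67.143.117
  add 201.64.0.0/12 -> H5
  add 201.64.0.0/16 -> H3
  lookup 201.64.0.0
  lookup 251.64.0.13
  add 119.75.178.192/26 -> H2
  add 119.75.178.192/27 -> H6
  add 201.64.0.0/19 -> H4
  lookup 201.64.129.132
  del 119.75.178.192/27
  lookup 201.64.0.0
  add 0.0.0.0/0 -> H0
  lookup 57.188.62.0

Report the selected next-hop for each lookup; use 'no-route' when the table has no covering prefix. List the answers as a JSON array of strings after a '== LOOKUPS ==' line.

Trace:
  + 201.0.0.0/9 (H4) depth=9
  + 0.0.0.0/0 (H5) depth=0
  Q 201.0.4.143: descend 110010010 ; hops seen [H5,H4] ; pick H4
  + 251.64.0.0/12 (H4) depth=12
  + 119.74.0.0/15 (H5) depth=15
  Q 201.0.6.18: descend 110010010 ; hops seen [H5,H4] ; pick H4
  Q 251.67.143.117: descend 111110110100 ; hops seen [H5,H4] ; pick H4
  + 201.64.0.0/12 (H5) depth=12
  + 201.64.0.0/16 (H3) depth=16
  Q 201.64.0.0: descend 1100100101000000 ; hops seen [H5,H4,H5,H3] ; pick H3
  Q 251.64.0.13: descend 111110110100 ; hops seen [H5,H4] ; pick H4
  + 119.75.178.192/26 (H2) depth=26
  + 119.75.178.192/27 (H6) depth=27
  + 201.64.0.0/19 (H4) depth=19
  Q 201.64.129.132: descend 1100100101000000 ; hops seen [H5,H4,H5,H3] ; pick H3
  - 119.75.178.192/27 clear@27
  Q 201.64.0.0: descend 1100100101000000000 ; hops seen [H5,H4,H5,H3,H4] ; pick H4
  + 0.0.0.0/0 (H0) depth=0
  Q 57.188.62.0: descend 0 ; hops seen [H0] ; pick H0

== LOOKUPS ==
["H4","H4","H4","H3","H4","H3","H4","H0"]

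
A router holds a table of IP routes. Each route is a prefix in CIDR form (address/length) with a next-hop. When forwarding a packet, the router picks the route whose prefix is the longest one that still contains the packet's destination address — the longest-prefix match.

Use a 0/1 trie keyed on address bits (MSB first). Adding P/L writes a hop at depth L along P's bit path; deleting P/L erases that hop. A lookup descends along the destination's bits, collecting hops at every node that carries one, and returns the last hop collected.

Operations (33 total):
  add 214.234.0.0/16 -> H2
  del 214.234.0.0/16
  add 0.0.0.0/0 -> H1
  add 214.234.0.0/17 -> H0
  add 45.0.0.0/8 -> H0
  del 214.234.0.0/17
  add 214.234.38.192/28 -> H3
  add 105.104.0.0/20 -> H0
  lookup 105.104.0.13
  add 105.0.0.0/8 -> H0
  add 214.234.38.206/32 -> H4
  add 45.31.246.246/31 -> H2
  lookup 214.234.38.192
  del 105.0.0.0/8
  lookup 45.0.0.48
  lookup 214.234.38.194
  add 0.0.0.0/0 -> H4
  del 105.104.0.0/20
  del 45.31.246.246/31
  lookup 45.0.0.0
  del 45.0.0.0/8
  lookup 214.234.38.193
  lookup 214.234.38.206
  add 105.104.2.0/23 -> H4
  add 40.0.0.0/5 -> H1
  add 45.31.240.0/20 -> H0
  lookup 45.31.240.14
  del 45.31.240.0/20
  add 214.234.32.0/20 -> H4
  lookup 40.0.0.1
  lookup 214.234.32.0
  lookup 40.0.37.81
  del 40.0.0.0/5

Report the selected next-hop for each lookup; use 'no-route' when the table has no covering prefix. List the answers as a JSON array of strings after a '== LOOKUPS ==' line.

Process each operation:
  add 214.234.0.0/16 -> H2 at depth 16
  - 214.234.0.0/16 clear@16
  add 0.0.0.0/0 -> H1 at depth 0
  add 214.234.0.0/17 -> H0 at depth 17
  add 45.0.0.0/8 -> H0 at depth 8
  - 214.234.0.0/17 clear@17
  add 214.234.38.192/28 -> H3 at depth 28
  add 105.104.0.0/20 -> H0 at depth 20
  lookup 105.104.0.13: bits 01101001011010000000 walk d0:H1→d1:-→d2:-→d3:-→d4:-→d5:-→d6:-→d7:-→d8:-→d9:-→d10:-→d11:-→d12:-→d13:-→d14:-→d15:-→d16:-→d17:-→d18:-→d19:-→d20:H0 -> H0
  add 105.0.0.0/8 -> H0 at depth 8
  add 214.234.38.206/32 -> H4 at depth 32
  add 45.31.246.246/31 -> H2 at depth 31
  lookup 214.234.38.192: bits 1101011011101010001001101100 walk d0:H1→d1:-→d2:-→d3:-→d4:-→d5:-→d6:-→d7:-→d8:-→d9:-→d10:-→d11:-→d12:-→d13:-→d14:-→d15:-→d16:-→d17:-→d18:-→d19:-→d20:-→d21:-→d22:-→d23:-→d24:-→d25:-→d26:-→d27:-→d28:H3 -> H3
  - 105.0.0.0/8 clear@8
  lookup 45.0.0.48: bits 00101101000 walk d0:H1→d1:-→d2:-→d3:-→d4:-→d5:-→d6:-→d7:-→d8:H0→d9:-→d10:-→d11:- -> H0
  lookup 214.234.38.194: bits 1101011011101010001001101100 walk d0:H1→d1:-→d2:-→d3:-→d4:-→d5:-→d6:-→d7:-→d8:-→d9:-→d10:-→d11:-→d12:-→d13:-→d14:-→d15:-→d16:-→d17:-→d18:-→d19:-→d20:-→d21:-→d22:-→d23:-→d24:-→d25:-→d26:-→d27:-→d28:H3 -> H3
  add 0.0.0.0/0 -> H4 at depth 0
  - 105.104.0.0/20 clear@20
  - 45.31.246.246/31 clear@31
  lookup 45.0.0.0: bits 00101101000 walk d0:H4→d1:-→d2:-→d3:-→d4:-→d5:-→d6:-→d7:-→d8:H0→d9:-→d10:-→d11:- -> H0
  - 45.0.0.0/8 clear@8
  lookup 214.234.38.193: bits 1101011011101010001001101100 walk d0:H4→d1:-→d2:-→d3:-→d4:-→d5:-→d6:-→d7:-→d8:-→d9:-→d10:-→d11:-→d12:-→d13:-→d14:-→d15:-→d16:-→d17:-→d18:-→d19:-→d20:-→d21:-→d22:-→d23:-→d24:-→d25:-→d26:-→d27:-→d28:H3 -> H3
  lookup 214.234.38.206: bits 11010110111010100010011011001110 walk d0:H4→d1:-→d2:-→d3:-→d4:-→d5:-→d6:-→d7:-→d8:-→d9:-→d10:-→d11:-→d12:-→d13:-→d14:-→d15:-→d16:-→d17:-→d18:-→d19:-→d20:-→d21:-→d22:-→d23:-→d24:-→d25:-→d26:-→d27:-→d28:H3→d29:-→d30:-→d31:-→d32:H4 -> H4
  add 105.104.2.0/23 -> H4 at depth 23
  add 40.0.0.0/5 -> H1 at depth 5
  add 45.31.240.0/20 -> H0 at depth 20
  lookup 45.31.240.14: bits 001011010001111111110 walk d0:H4→d1:-→d2:-→d3:-→d4:-→d5:H1→d6:-→d7:-→d8:-→d9:-→d10:-→d11:-→d12:-→d13:-→d14:-→d15:-→d16:-→d17:-→d18:-→d19:-→d20:H0→d21:- -> H0
  - 45.31.240.0/20 clear@20
  add 214.234.32.0/20 -> H4 at depth 20
  lookup 40.0.0.1: bits 00101 walk d0:H4→d1:-→d2:-→d3:-→d4:-→d5:H1 -> H1
  lookup 214.234.32.0: bits 110101101110101000100 walk d0:H4→d1:-→d2:-→d3:-→d4:-→d5:-→d6:-→d7:-→d8:-→d9:-→d10:-→d11:-→d12:-→d13:-→d14:-→d15:-→d16:-→d17:-→d18:-→d19:-→d20:H4→d21:- -> H4
  lookup 40.0.37.81: bits 00101 walk d0:H4→d1:-→d2:-→d3:-→d4:-→d5:H1 -> H1
  - 40.0.0.0/5 clear@5

== LOOKUPS ==
["H0","H3","H0","H3","H0","H3","H4","H0","H1","H4","H1"]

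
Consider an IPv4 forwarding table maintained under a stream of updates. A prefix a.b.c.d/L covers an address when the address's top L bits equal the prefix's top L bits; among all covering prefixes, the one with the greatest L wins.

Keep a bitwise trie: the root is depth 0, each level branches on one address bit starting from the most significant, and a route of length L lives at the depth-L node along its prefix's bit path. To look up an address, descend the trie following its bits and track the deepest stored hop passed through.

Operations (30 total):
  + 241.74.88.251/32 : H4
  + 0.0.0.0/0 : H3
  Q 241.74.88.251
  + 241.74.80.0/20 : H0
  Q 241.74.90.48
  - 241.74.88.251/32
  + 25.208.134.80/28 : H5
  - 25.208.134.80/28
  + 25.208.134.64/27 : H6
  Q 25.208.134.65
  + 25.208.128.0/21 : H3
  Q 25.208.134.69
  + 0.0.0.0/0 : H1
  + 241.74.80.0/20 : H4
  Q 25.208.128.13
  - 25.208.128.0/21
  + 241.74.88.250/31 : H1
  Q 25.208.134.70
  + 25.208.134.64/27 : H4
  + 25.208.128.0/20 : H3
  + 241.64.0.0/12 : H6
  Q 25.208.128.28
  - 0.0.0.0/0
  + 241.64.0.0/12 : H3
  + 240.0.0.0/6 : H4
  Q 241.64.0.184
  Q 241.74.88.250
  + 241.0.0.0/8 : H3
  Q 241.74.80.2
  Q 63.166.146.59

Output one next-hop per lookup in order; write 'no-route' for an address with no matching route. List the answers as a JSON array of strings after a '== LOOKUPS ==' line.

Trace:
  add 241.74.88.251/32 -> H4 at depth 32
  add 0.0.0.0/0 -> H3 at depth 0
  lookup 241.74.88.251: bits 11110001010010100101100011111011 walk d0:H3→d1:-→d2:-→d3:-→d4:-→d5:-→d6:-→d7:-→d8:-→d9:-→d10:-→d11:-→d12:-→d13:-→d14:-→d15:-→d16:-→d17:-→d18:-→d19:-→d20:-→d21:-→d22:-→d23:-→d24:-→d25:-→d26:-→d27:-→d28:-→d29:-→d30:-→d31:-→d32:H4 -> H4
  add 241.74.80.0/20 -> H0 at depth 20
  lookup 241.74.90.48: bits 1111000101001010010110 walk d0:H3→d1:-→d2:-→d3:-→d4:-→d5:-→d6:-→d7:-→d8:-→d9:-→d10:-→d11:-→d12:-→d13:-→d14:-→d15:-→d16:-→d17:-→d18:-→d19:-→d20:H0→d21:-→d22:- -> H0
  del 241.74.88.251/32 (clear depth 32)
  add 25.208.134.80/28 -> H5 at depth 28
  del 25.208.134.80/28 (clear depth 28)
  add 25.208.134.64/27 -> H6 at depth 27
  lookup 25.208.134.65: bits 000110011101000010000110010 walk d0:H3→d1:-→d2:-→d3:-→d4:-→d5:-→d6:-→d7:-→d8:-→d9:-→d10:-→d11:-→d12:-→d13:-→d14:-→d15:-→d16:-→d17:-→d18:-→d19:-→d20:-→d21:-→d22:-→d23:-→d24:-→d25:-→d26:-→d27:H6 -> H6
  add 25.208.128.0/21 -> H3 at depth 21
  lookup 25.208.134.69: bits 000110011101000010000110010 walk d0:H3→d1:-→d2:-→d3:-→d4:-→d5:-→d6:-→d7:-→d8:-→d9:-→d10:-→d11:-→d12:-→d13:-→d14:-→d15:-→d16:-→d17:-→d18:-→d19:-→d20:-→d21:H3→d22:-→d23:-→d24:-→d25:-→d26:-→d27:H6 -> H6
  add 0.0.0.0/0 -> H1 at depth 0
  add 241.74.80.0/20 -> H4 at depth 20
  lookup 25.208.128.13: bits 000110011101000010000 walk d0:H1→d1:-→d2:-→d3:-→d4:-→d5:-→d6:-→d7:-→d8:-→d9:-→d10:-→d11:-→d12:-→d13:-→d14:-→d15:-→d16:-→d17:-→d18:-→d19:-→d20:-→d21:H3 -> H3
  del 25.208.128.0/21 (clear depth 21)
  add 241.74.88.250/31 -> H1 at depth 31
  lookup 25.208.134.70: bits 000110011101000010000110010 walk d0:H1→d1:-→d2:-→d3:-→d4:-→d5:-→d6:-→d7:-→d8:-→d9:-→d10:-→d11:-→d12:-→d13:-→d14:-→d15:-→d16:-→d17:-→d18:-→d19:-→d20:-→d21:-→d22:-→d23:-→d24:-→d25:-→d26:-→d27:H6 -> H6
  add 25.208.134.64/27 -> H4 at depth 27
  add 25.208.128.0/20 -> H3 at depth 20
  add 241.64.0.0/12 -> H6 at depth 12
  lookup 25.208.128.28: bits 000110011101000010000 walk d0:H1→d1:-→d2:-→d3:-→d4:-→d5:-→d6:-→d7:-→d8:-→d9:-→d10:-→d11:-→d12:-→d13:-→d14:-→d15:-→d16:-→d17:-→d18:-→d19:-→d20:H3→d21:- -> H3
  del 0.0.0.0/0 (clear depth 0)
  add 241.64.0.0/12 -> H3 at depth 12
  add 240.0.0.0/6 -> H4 at depth 6
  lookup 241.64.0.184: bits 111100010100 walk d0:-→d1:-→d2:-→d3:-→d4:-→d5:-→d6:H4→d7:-→d8:-→d9:-→d10:-→d11:-→d12:H3 -> H3
  lookup 241.74.88.250: bits 1111000101001010010110001111101 walk d0:-→d1:-→d2:-→d3:-→d4:-→d5:-→d6:H4→d7:-→d8:-→d9:-→d10:-→d11:-→d12:H3→d13:-→d14:-→d15:-→d16:-→d17:-→d18:-→d19:-→d20:H4→d21:-→d22:-→d23:-→d24:-→d25:-→d26:-→d27:-→d28:-→d29:-→d30:-→d31:H1 -> H1
  add 241.0.0.0/8 -> H3 at depth 8
  lookup 241.74.80.2: bits 11110001010010100101 walk d0:-→d1:-→d2:-→d3:-→d4:-→d5:-→d6:H4→d7:-→d8:H3→d9:-→d10:-→d11:-→d12:H3→d13:-→d14:-→d15:-→d16:-→d17:-→d18:-→d19:-→d20:H4 -> H4
  lookup 63.166.146.59: bits 00 walk d0:-→d1:-→d2:- -> no-route

== LOOKUPS ==
["H4","H0","H6","H6","H3","H6","H3","H3","H1","H4","no-route"]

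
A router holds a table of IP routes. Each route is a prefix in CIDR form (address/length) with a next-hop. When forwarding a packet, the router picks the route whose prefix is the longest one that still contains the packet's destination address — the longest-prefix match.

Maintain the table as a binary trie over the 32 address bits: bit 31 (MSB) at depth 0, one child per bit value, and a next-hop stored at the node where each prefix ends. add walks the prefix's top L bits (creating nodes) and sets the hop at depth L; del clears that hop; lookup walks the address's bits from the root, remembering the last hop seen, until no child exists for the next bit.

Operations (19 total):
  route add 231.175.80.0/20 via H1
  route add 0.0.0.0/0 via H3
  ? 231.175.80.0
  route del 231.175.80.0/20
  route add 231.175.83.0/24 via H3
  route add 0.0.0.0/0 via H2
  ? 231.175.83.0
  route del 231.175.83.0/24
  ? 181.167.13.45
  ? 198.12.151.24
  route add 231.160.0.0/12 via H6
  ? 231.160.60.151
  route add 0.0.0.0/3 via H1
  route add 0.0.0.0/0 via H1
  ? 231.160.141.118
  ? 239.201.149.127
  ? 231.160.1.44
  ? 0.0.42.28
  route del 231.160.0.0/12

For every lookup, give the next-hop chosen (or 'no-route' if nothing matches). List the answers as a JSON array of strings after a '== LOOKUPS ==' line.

Process each operation:
  add 231.175.80.0/20 -> H1 at depth 20
  add 0.0.0.0/0 -> H3 at depth 0
  ? 231.175.80.0  path d0:H3→d1:-→d2:-→d3:-→d4:-→d5:-→d6:-→d7:-→d8:-→d9:-→d10:-→d11:-→d12:-→d13:-→d14:-→d15:-→d16:-→d17:-→d18:-→d19:-→d20:H1  best=H1
  del 231.175.80.0/20 (clear depth 20)
  add 231.175.83.0/24 -> H3 at depth 24
  add 0.0.0.0/0 -> H2 at depth 0
  ? 231.175.83.0  path d0:H2→d1:-→d2:-→d3:-→d4:-→d5:-→d6:-→d7:-→d8:-→d9:-→d10:-→d11:-→d12:-→d13:-→d14:-→d15:-→d16:-→d17:-→d18:-→d19:-→d20:-→d21:-→d22:-→d23:-→d24:H3  best=H3
  del 231.175.83.0/24 (clear depth 24)
  ? 181.167.13.45  path d0:H2→d1:-  best=H2
  ? 198.12.151.24  path d0:H2→d1:-→d2:-  best=H2
  add 231.160.0.0/12 -> H6 at depth 12
  ? 231.160.60.151  path d0:H2→d1:-→d2:-→d3:-→d4:-→d5:-→d6:-→d7:-→d8:-→d9:-→d10:-→d11:-→d12:H6  best=H6
  add 0.0.0.0/3 -> H1 at depth 3
  add 0.0.0.0/0 -> H1 at depth 0
  ? 231.160.141.118  path d0:H1→d1:-→d2:-→d3:-→d4:-→d5:-→d6:-→d7:-→d8:-→d9:-→d10:-→d11:-→d12:H6  best=H6
  ? 239.201.149.127  path d0:H1→d1:-→d2:-→d3:-→d4:-  best=H1
  ? 231.160.1.44  path d0:H1→d1:-→d2:-→d3:-→d4:-→d5:-→d6:-→d7:-→d8:-→d9:-→d10:-→d11:-→d12:H6  best=H6
  ? 0.0.42.28  path d0:H1→d1:-→d2:-→d3:H1  best=H1
  del 231.160.0.0/12 (clear depth 12)

== LOOKUPS ==
["H1","H3","H2","H2","H6","H6","H1","H6","H1"]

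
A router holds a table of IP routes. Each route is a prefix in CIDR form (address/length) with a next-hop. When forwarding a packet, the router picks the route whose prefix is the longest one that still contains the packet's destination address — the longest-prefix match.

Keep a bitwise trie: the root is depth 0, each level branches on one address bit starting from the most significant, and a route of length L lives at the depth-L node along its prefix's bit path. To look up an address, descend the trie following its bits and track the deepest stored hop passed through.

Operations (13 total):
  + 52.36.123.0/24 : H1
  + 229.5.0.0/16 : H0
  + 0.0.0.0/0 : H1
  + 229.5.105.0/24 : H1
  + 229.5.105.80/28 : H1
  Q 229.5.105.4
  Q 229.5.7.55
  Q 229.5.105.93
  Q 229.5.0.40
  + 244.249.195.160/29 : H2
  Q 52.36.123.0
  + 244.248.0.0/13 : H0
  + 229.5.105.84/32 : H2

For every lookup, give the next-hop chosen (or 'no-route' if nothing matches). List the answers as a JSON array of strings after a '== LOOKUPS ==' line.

Process each operation:
  + 52.36.123.0/24 (H1) depth=24
  + 229.5.0.0/16 (H0) depth=16
  + 0.0.0.0/0 (H1) depth=0
  + 229.5.105.0/24 (H1) depth=24
  + 229.5.105.80/28 (H1) depth=28
  lookup 229.5.105.4: bits 1110010100000101011010010 walk d0:H1→d1:-→d2:-→d3:-→d4:-→d5:-→d6:-→d7:-→d8:-→d9:-→d10:-→d11:-→d12:-→d13:-→d14:-→d15:-→d16:H0→d17:-→d18:-→d19:-→d20:-→d21:-→d22:-→d23:-→d24:H1→d25:- -> H1
  lookup 229.5.7.55: bits 11100101000001010 walk d0:H1→d1:-→d2:-→d3:-→d4:-→d5:-→d6:-→d7:-→d8:-→d9:-→d10:-→d11:-→d12:-→d13:-→d14:-→d15:-→d16:H0→d17:- -> H0
  lookup 229.5.105.93: bits 1110010100000101011010010101 walk d0:H1→d1:-→d2:-→d3:-→d4:-→d5:-→d6:-→d7:-→d8:-→d9:-→d10:-→d11:-→d12:-→d13:-→d14:-→d15:-→d16:H0→d17:-→d18:-→d19:-→d20:-→d21:-→d22:-→d23:-→d24:H1→d25:-→d26:-→d27:-→d28:H1 -> H1
  lookup 229.5.0.40: bits 11100101000001010 walk d0:H1→d1:-→d2:-→d3:-→d4:-→d5:-→d6:-→d7:-→d8:-→d9:-→d10:-→d11:-→d12:-→d13:-→d14:-→d15:-→d16:H0→d17:- -> H0
  + 244.249.195.160/29 (H2) depth=29
  lookup 52.36.123.0: bits 001101000010010001111011 walk d0:H1→d1:-→d2:-→d3:-→d4:-→d5:-→d6:-→d7:-→d8:-→d9:-→d10:-→d11:-→d12:-→d13:-→d14:-→d15:-→d16:-→d17:-→d18:-→d19:-→d20:-→d21:-→d22:-→d23:-→d24:H1 -> H1
  + 244.248.0.0/13 (H0) depth=13
  + 229.5.105.84/32 (H2) depth=32

== LOOKUPS ==
["H1","H0","H1","H0","H1"]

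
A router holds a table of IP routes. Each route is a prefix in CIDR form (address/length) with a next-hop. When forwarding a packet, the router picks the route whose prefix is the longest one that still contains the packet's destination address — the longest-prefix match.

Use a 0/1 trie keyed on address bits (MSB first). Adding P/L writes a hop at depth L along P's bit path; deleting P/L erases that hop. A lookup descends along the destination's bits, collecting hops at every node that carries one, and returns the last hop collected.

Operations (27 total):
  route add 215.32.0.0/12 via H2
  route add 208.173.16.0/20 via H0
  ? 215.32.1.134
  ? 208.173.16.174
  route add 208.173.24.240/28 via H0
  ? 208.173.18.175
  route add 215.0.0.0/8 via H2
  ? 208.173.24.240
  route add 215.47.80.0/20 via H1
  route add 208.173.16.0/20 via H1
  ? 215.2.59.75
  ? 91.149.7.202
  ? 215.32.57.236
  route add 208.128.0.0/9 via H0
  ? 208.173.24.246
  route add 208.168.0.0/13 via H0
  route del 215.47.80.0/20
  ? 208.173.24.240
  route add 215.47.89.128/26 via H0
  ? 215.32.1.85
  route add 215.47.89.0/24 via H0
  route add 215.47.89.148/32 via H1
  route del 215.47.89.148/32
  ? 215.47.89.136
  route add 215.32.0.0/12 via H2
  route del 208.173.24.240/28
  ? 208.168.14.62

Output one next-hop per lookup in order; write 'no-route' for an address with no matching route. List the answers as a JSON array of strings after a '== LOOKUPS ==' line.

Apply in order:
  add 215.32.0.0/12 -> H2 at depth 12
  add 208.173.16.0/20 -> H0 at depth 20
  ? 215.32.1.134  path d0:-→d1:-→d2:-→d3:-→d4:-→d5:-→d6:-→d7:-→d8:-→d9:-→d10:-→d11:-→d12:H2  best=H2
  ? 208.173.16.174  path d0:-→d1:-→d2:-→d3:-→d4:-→d5:-→d6:-→d7:-→d8:-→d9:-→d10:-→d11:-→d12:-→d13:-→d14:-→d15:-→d16:-→d17:-→d18:-→d19:-→d20:H0  best=H0
  add 208.173.24.240/28 -> H0 at depth 28
  ? 208.173.18.175  path d0:-→d1:-→d2:-→d3:-→d4:-→d5:-→d6:-→d7:-→d8:-→d9:-→d10:-→d11:-→d12:-→d13:-→d14:-→d15:-→d16:-→d17:-→d18:-→d19:-→d20:H0  best=H0
  add 215.0.0.0/8 -> H2 at depth 8
  ? 208.173.24.240  path d0:-→d1:-→d2:-→d3:-→d4:-→d5:-→d6:-→d7:-→d8:-→d9:-→d10:-→d11:-→d12:-→d13:-→d14:-→d15:-→d16:-→d17:-→d18:-→d19:-→d20:H0→d21:-→d22:-→d23:-→d24:-→d25:-→d26:-→d27:-→d28:H0  best=H0
  add 215.47.80.0/20 -> H1 at depth 20
  add 208.173.16.0/20 -> H1 at depth 20
  ? 215.2.59.75  path d0:-→d1:-→d2:-→d3:-→d4:-→d5:-→d6:-→d7:-→d8:H2→d9:-→d10:-  best=H2
  ? 91.149.7.202  path d0:-  best=no-route
  ? 215.32.57.236  path d0:-→d1:-→d2:-→d3:-→d4:-→d5:-→d6:-→d7:-→d8:H2→d9:-→d10:-→d11:-→d12:H2  best=H2
  add 208.128.0.0/9 -> H0 at depth 9
  ? 208.173.24.246  path d0:-→d1:-→d2:-→d3:-→d4:-→d5:-→d6:-→d7:-→d8:-→d9:H0→d10:-→d11:-→d12:-→d13:-→d14:-→d15:-→d16:-→d17:-→d18:-→d19:-→d20:H1→d21:-→d22:-→d23:-→d24:-→d25:-→d26:-→d27:-→d28:H0  best=H0
  add 208.168.0.0/13 -> H0 at depth 13
  - 215.47.80.0/20 clear@20
  ? 208.173.24.240  path d0:-→d1:-→d2:-→d3:-→d4:-→d5:-→d6:-→d7:-→d8:-→d9:H0→d10:-→d11:-→d12:-→d13:H0→d14:-→d15:-→d16:-→d17:-→d18:-→d19:-→d20:H1→d21:-→d22:-→d23:-→d24:-→d25:-→d26:-→d27:-→d28:H0  best=H0
  add 215.47.89.128/26 -> H0 at depth 26
  ? 215.32.1.85  path d0:-→d1:-→d2:-→d3:-→d4:-→d5:-→d6:-→d7:-→d8:H2→d9:-→d10:-→d11:-→d12:H2  best=H2
  add 215.47.89.0/24 -> H0 at depth 24
  add 215.47.89.148/32 -> H1 at depth 32
  - 215.47.89.148/32 clear@32
  ? 215.47.89.136  path d0:-→d1:-→d2:-→d3:-→d4:-→d5:-→d6:-→d7:-→d8:H2→d9:-→d10:-→d11:-→d12:H2→d13:-→d14:-→d15:-→d16:-→d17:-→d18:-→d19:-→d20:-→d21:-→d22:-→d23:-→d24:H0→d25:-→d26:H0→d27:-  best=H0
  add 215.32.0.0/12 -> H2 at depth 12
  - 208.173.24.240/28 clear@28
  ? 208.168.14.62  path d0:-→d1:-→d2:-→d3:-→d4:-→d5:-→d6:-→d7:-→d8:-→d9:H0→d10:-→d11:-→d12:-→d13:H0  best=H0

== LOOKUPS ==
["H2","H0","H0","H0","H2","no-route","H2","H0","H0","H2","H0","H0"]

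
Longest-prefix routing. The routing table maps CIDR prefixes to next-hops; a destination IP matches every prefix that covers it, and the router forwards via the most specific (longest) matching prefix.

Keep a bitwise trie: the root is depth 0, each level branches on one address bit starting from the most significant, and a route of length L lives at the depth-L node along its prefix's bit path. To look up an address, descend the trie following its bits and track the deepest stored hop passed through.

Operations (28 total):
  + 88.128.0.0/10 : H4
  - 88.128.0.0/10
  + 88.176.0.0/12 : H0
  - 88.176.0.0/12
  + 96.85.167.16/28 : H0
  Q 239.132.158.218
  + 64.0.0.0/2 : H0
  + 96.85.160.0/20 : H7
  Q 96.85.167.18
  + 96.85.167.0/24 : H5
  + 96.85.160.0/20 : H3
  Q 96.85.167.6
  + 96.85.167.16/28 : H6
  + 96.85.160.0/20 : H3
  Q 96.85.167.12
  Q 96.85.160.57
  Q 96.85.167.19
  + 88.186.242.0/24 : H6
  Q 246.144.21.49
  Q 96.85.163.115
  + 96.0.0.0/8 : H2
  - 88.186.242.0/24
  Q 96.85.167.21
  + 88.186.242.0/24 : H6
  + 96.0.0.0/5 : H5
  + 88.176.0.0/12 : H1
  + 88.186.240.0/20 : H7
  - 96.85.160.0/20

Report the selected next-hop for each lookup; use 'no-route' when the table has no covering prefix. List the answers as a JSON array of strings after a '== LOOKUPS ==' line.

Process each operation:
  + 88.128.0.0/10 (H4) depth=10
  - 88.128.0.0/10 clear@10
  + 88.176.0.0/12 (H0) depth=12
  - 88.176.0.0/12 clear@12
  + 96.85.167.16/28 (H0) depth=28
  Q 239.132.158.218: descend ε ; hops seen [∅] ; pick no-route
  + 64.0.0.0/2 (H0) depth=2
  + 96.85.160.0/20 (H7) depth=20
  Q 96.85.167.18: descend 0110000001010101101001110001 ; hops seen [H0,H7,H0] ; pick H0
  + 96.85.167.0/24 (H5) depth=24
  + 96.85.160.0/20 (H3) depth=20
  Q 96.85.167.6: descend 011000000101010110100111000 ; hops seen [H0,H3,H5] ; pick H5
  + 96.85.167.16/28 (H6) depth=28
  + 96.85.160.0/20 (H3) depth=20
  Q 96.85.167.12: descend 011000000101010110100111000 ; hops seen [H0,H3,H5] ; pick H5
  Q 96.85.160.57: descend 011000000101010110100 ; hops seen [H0,H3] ; pick H3
  Q 96.85.167.19: descend 0110000001010101101001110001 ; hops seen [H0,H3,H5,H6] ; pick H6
  + 88.186.242.0/24 (H6) depth=24
  Q 246.144.21.49: descend ε ; hops seen [∅] ; pick no-route
  Q 96.85.163.115: descend 011000000101010110100 ; hops seen [H0,H3] ; pick H3
  + 96.0.0.0/8 (H2) depth=8
  - 88.186.242.0/24 clear@24
  Q 96.85.167.21: descend 0110000001010101101001110001 ; hops seen [H0,H2,H3,H5,H6] ; pick H6
  + 88.186.242.0/24 (H6) depth=24
  + 96.0.0.0/5 (H5) depth=5
  + 88.176.0.0/12 (H1) depth=12
  + 88.186.240.0/20 (H7) depth=20
  - 96.85.160.0/20 clear@20

== LOOKUPS ==
["no-route","H0","H5","H5","H3","H6","no-route","H3","H6"]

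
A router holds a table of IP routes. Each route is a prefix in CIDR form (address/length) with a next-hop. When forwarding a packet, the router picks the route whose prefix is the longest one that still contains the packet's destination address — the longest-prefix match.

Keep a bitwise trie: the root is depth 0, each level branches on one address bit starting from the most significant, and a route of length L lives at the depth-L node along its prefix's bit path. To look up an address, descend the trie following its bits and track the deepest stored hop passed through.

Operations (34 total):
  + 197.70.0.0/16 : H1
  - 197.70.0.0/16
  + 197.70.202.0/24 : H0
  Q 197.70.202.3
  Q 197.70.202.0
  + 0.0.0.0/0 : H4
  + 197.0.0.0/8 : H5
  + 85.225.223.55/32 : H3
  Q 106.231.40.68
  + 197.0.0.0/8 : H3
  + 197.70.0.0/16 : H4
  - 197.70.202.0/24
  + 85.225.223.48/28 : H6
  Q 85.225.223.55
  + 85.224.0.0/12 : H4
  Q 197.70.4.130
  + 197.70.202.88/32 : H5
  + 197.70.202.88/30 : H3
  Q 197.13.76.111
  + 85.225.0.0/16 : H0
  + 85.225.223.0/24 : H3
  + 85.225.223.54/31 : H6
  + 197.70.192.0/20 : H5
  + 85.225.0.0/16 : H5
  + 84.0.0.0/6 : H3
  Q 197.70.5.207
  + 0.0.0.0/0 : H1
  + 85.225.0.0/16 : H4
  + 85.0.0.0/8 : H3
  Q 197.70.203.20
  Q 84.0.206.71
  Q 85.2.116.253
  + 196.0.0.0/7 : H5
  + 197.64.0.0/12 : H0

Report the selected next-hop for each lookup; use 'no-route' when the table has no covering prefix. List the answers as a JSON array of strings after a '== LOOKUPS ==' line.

Process each operation:
  + 197.70.0.0/16 (H1) depth=16
  - 197.70.0.0/16 clear@16
  + 197.70.202.0/24 (H0) depth=24
  lookup 197.70.202.3: bits 110001010100011011001010 walk d0:-→d1:-→d2:-→d3:-→d4:-→d5:-→d6:-→d7:-→d8:-→d9:-→d10:-→d11:-→d12:-→d13:-→d14:-→d15:-→d16:-→d17:-→d18:-→d19:-→d20:-→d21:-→d22:-→d23:-→d24:H0 -> H0
  lookup 197.70.202.0: bits 110001010100011011001010 walk d0:-→d1:-→d2:-→d3:-→d4:-→d5:-→d6:-→d7:-→d8:-→d9:-→d10:-→d11:-→d12:-→d13:-→d14:-→d15:-→d16:-→d17:-→d18:-→d19:-→d20:-→d21:-→d22:-→d23:-→d24:H0 -> H0
  + 0.0.0.0/0 (H4) depth=0
  + 197.0.0.0/8 (H5) depth=8
  + 85.225.223.55/32 (H3) depth=32
  lookup 106.231.40.68: bits 01 walk d0:H4→d1:-→d2:- -> H4
  + 197.0.0.0/8 (H3) depth=8
  + 197.70.0.0/16 (H4) depth=16
  - 197.70.202.0/24 clear@24
  + 85.225.223.48/28 (H6) depth=28
  lookup 85.225.223.55: bits 01010101111000011101111100110111 walk d0:H4→d1:-→d2:-→d3:-→d4:-→d5:-→d6:-→d7:-→d8:-→d9:-→d10:-→d11:-→d12:-→d13:-→d14:-→d15:-→d16:-→d17:-→d18:-→d19:-→d20:-→d21:-→d22:-→d23:-→d24:-→d25:-→d26:-→d27:-→d28:H6→d29:-→d30:-→d31:-→d32:H3 -> H3
  + 85.224.0.0/12 (H4) depth=12
  lookup 197.70.4.130: bits 1100010101000110 walk d0:H4→d1:-→d2:-→d3:-→d4:-→d5:-→d6:-→d7:-→d8:H3→d9:-→d10:-→d11:-→d12:-→d13:-→d14:-→d15:-→d16:H4 -> H4
  + 197.70.202.88/32 (H5) depth=32
  + 197.70.202.88/30 (H3) depth=30
  lookup 197.13.76.111: bits 110001010 walk d0:H4→d1:-→d2:-→d3:-→d4:-→d5:-→d6:-→d7:-→d8:H3→d9:- -> H3
  + 85.225.0.0/16 (H0) depth=16
  + 85.225.223.0/24 (H3) depth=24
  + 85.225.223.54/31 (H6) depth=31
  + 197.70.192.0/20 (H5) depth=20
  + 85.225.0.0/16 (H5) depth=16
  + 84.0.0.0/6 (H3) depth=6
  lookup 197.70.5.207: bits 1100010101000110 walk d0:H4→d1:-→d2:-→d3:-→d4:-→d5:-→d6:-→d7:-→d8:H3→d9:-→d10:-→d11:-→d12:-→d13:-→d14:-→d15:-→d16:H4 -> H4
  + 0.0.0.0/0 (H1) depth=0
  + 85.225.0.0/16 (H4) depth=16
  + 85.0.0.0/8 (H3) depth=8
  lookup 197.70.203.20: bits 11000101010001101100101 walk d0:H1→d1:-→d2:-→d3:-→d4:-→d5:-→d6:-→d7:-→d8:H3→d9:-→d10:-→d11:-→d12:-→d13:-→d14:-→d15:-→d16:H4→d17:-→d18:-→d19:-→d20:H5→d21:-→d22:-→d23:- -> H5
  lookup 84.0.206.71: bits 0101010 walk d0:H1→d1:-→d2:-→d3:-→d4:-→d5:-→d6:H3→d7:- -> H3
  lookup 85.2.116.253: bits 01010101 walk d0:H1→d1:-→d2:-→d3:-→d4:-→d5:-→d6:H3→d7:-→d8:H3 -> H3
  + 196.0.0.0/7 (H5) depth=7
  + 197.64.0.0/12 (H0) depth=12

== LOOKUPS ==
["H0","H0","H4","H3","H4","H3","H4","H5","H3","H3"]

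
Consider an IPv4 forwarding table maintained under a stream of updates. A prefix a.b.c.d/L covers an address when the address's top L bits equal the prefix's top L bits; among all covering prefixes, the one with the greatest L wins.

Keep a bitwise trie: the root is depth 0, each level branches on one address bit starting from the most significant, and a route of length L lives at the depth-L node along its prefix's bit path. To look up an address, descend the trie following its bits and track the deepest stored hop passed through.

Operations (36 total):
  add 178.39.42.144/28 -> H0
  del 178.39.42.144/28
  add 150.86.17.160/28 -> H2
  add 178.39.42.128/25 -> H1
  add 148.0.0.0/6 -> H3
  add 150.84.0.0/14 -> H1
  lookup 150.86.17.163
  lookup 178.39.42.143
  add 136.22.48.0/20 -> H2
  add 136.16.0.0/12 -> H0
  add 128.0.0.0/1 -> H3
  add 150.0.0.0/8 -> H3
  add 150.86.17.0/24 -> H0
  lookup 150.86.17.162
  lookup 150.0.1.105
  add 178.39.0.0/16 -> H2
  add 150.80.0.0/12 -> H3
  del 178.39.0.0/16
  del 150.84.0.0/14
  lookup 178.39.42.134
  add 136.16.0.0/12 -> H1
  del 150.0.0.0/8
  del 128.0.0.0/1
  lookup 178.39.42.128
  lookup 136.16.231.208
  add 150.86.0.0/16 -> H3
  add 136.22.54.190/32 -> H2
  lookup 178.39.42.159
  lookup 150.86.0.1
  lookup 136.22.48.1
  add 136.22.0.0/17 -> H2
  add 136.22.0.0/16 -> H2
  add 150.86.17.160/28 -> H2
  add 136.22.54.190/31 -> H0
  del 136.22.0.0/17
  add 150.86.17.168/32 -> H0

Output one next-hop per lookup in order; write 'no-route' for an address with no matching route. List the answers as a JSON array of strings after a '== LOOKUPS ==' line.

Process each operation:
  add 178.39.42.144/28 -> H0 at depth 28
  del 178.39.42.144/28 (clear depth 28)
  add 150.86.17.160/28 -> H2 at depth 28
  add 178.39.42.128/25 -> H1 at depth 25
  add 148.0.0.0/6 -> H3 at depth 6
  add 150.84.0.0/14 -> H1 at depth 14
  ? 150.86.17.163  path d0:-→d1:-→d2:-→d3:-→d4:-→d5:-→d6:H3→d7:-→d8:-→d9:-→d10:-→d11:-→d12:-→d13:-→d14:H1→d15:-→d16:-→d17:-→d18:-→d19:-→d20:-→d21:-→d22:-→d23:-→d24:-→d25:-→d26:-→d27:-→d28:H2  best=H2
  ? 178.39.42.143  path d0:-→d1:-→d2:-→d3:-→d4:-→d5:-→d6:-→d7:-→d8:-→d9:-→d10:-→d11:-→d12:-→d13:-→d14:-→d15:-→d16:-→d17:-→d18:-→d19:-→d20:-→d21:-→d22:-→d23:-→d24:-→d25:H1→d26:-→d27:-  best=H1
  add 136.22.48.0/20 -> H2 at depth 20
  add 136.16.0.0/12 -> H0 at depth 12
  add 128.0.0.0/1 -> H3 at depth 1
  add 150.0.0.0/8 -> H3 at depth 8
  add 150.86.17.0/24 -> H0 at depth 24
  ? 150.86.17.162  path d0:-→d1:H3→d2:-→d3:-→d4:-→d5:-→d6:H3→d7:-→d8:H3→d9:-→d10:-→d11:-→d12:-→d13:-→d14:H1→d15:-→d16:-→d17:-→d18:-→d19:-→d20:-→d21:-→d22:-→d23:-→d24:H0→d25:-→d26:-→d27:-→d28:H2  best=H2
  ? 150.0.1.105  path d0:-→d1:H3→d2:-→d3:-→d4:-→d5:-→d6:H3→d7:-→d8:H3→d9:-  best=H3
  add 178.39.0.0/16 -> H2 at depth 16
  add 150.80.0.0/12 -> H3 at depth 12
  del 178.39.0.0/16 (clear depth 16)
  del 150.84.0.0/14 (clear depth 14)
  ? 178.39.42.134  path d0:-→d1:H3→d2:-→d3:-→d4:-→d5:-→d6:-→d7:-→d8:-→d9:-→d10:-→d11:-→d12:-→d13:-→d14:-→d15:-→d16:-→d17:-→d18:-→d19:-→d20:-→d21:-→d22:-→d23:-→d24:-→d25:H1→d26:-→d27:-  best=H1
  add 136.16.0.0/12 -> H1 at depth 12
  del 150.0.0.0/8 (clear depth 8)
  del 128.0.0.0/1 (clear depth 1)
  ? 178.39.42.128  path d0:-→d1:-→d2:-→d3:-→d4:-→d5:-→d6:-→d7:-→d8:-→d9:-→d10:-→d11:-→d12:-→d13:-→d14:-→d15:-→d16:-→d17:-→d18:-→d19:-→d20:-→d21:-→d22:-→d23:-→d24:-→d25:H1→d26:-→d27:-  best=H1
  ? 136.16.231.208  path d0:-→d1:-→d2:-→d3:-→d4:-→d5:-→d6:-→d7:-→d8:-→d9:-→d10:-→d11:-→d12:H1→d13:-  best=H1
  add 150.86.0.0/16 -> H3 at depth 16
  add 136.22.54.190/32 -> H2 at depth 32
  ? 178.39.42.159  path d0:-→d1:-→d2:-→d3:-→d4:-→d5:-→d6:-→d7:-→d8:-→d9:-→d10:-→d11:-→d12:-→d13:-→d14:-→d15:-→d16:-→d17:-→d18:-→d19:-→d20:-→d21:-→d22:-→d23:-→d24:-→d25:H1→d26:-→d27:-→d28:-  best=H1
  ? 150.86.0.1  path d0:-→d1:-→d2:-→d3:-→d4:-→d5:-→d6:H3→d7:-→d8:-→d9:-→d10:-→d11:-→d12:H3→d13:-→d14:-→d15:-→d16:H3→d17:-→d18:-→d19:-  best=H3
  ? 136.22.48.1  path d0:-→d1:-→d2:-→d3:-→d4:-→d5:-→d6:-→d7:-→d8:-→d9:-→d10:-→d11:-→d12:H1→d13:-→d14:-→d15:-→d16:-→d17:-→d18:-→d19:-→d20:H2→d21:-  best=H2
  add 136.22.0.0/17 -> H2 at depth 17
  add 136.22.0.0/16 -> H2 at depth 16
  add 150.86.17.160/28 -> H2 at depth 28
  add 136.22.54.190/31 -> H0 at depth 31
  del 136.22.0.0/17 (clear depth 17)
  add 150.86.17.168/32 -> H0 at depth 32

== LOOKUPS ==
["H2","H1","H2","H3","H1","H1","H1","H1","H3","H2"]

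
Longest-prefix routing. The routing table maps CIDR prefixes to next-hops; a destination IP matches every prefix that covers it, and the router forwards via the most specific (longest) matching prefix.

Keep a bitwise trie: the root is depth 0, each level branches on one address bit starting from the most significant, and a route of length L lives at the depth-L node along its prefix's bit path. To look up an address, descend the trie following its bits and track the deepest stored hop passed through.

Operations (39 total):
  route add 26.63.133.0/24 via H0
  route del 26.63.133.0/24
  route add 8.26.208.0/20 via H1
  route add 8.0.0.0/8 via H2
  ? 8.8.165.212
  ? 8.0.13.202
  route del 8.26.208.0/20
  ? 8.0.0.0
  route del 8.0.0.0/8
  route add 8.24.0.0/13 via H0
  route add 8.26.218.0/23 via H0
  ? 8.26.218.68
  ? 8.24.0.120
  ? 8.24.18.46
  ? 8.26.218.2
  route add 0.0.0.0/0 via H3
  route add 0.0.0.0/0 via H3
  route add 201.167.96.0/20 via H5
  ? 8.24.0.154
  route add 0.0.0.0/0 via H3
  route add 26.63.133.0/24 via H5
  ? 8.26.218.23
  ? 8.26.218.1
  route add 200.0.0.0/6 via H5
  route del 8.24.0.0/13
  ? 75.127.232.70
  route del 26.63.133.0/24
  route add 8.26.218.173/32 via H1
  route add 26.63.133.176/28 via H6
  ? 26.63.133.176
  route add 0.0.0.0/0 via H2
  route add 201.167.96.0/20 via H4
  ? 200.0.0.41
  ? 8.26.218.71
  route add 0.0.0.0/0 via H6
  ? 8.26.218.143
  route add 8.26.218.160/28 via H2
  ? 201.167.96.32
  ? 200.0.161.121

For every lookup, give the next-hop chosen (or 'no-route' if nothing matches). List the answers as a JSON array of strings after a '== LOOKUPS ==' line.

Process each operation:
  add 26.63.133.0/24 -> H0 at depth 24
  del 26.63.133.0/24 (clear depth 24)
  add 8.26.208.0/20 -> H1 at depth 20
  add 8.0.0.0/8 -> H2 at depth 8
  lookup 8.8.165.212: bits 00001000000 walk d0:-→d1:-→d2:-→d3:-→d4:-→d5:-→d6:-→d7:-→d8:H2→d9:-→d10:-→d11:- -> H2
  lookup 8.0.13.202: bits 00001000000 walk d0:-→d1:-→d2:-→d3:-→d4:-→d5:-→d6:-→d7:-→d8:H2→d9:-→d10:-→d11:- -> H2
  del 8.26.208.0/20 (clear depth 20)
  lookup 8.0.0.0: bits 00001000000 walk d0:-→d1:-→d2:-→d3:-→d4:-→d5:-→d6:-→d7:-→d8:H2→d9:-→d10:-→d11:- -> H2
  del 8.0.0.0/8 (clear depth 8)
  add 8.24.0.0/13 -> H0 at depth 13
  add 8.26.218.0/23 -> H0 at depth 23
  lookup 8.26.218.68: bits 00001000000110101101101 walk d0:-→d1:-→d2:-→d3:-→d4:-→d5:-→d6:-→d7:-→d8:-→d9:-→d10:-→d11:-→d12:-→d13:H0→d14:-→d15:-→d16:-→d17:-→d18:-→d19:-→d20:-→d21:-→d22:-→d23:H0 -> H0
  lookup 8.24.0.120: bits 00001000000110 walk d0:-→d1:-→d2:-→d3:-→d4:-→d5:-→d6:-→d7:-→d8:-→d9:-→d10:-→d11:-→d12:-→d13:H0→d14:- -> H0
  lookup 8.24.18.46: bits 00001000000110 walk d0:-→d1:-→d2:-→d3:-→d4:-→d5:-→d6:-→d7:-→d8:-→d9:-→d10:-→d11:-→d12:-→d13:H0→d14:- -> H0
  lookup 8.26.218.2: bits 00001000000110101101101 walk d0:-→d1:-→d2:-→d3:-→d4:-→d5:-→d6:-→d7:-→d8:-→d9:-→d10:-→d11:-→d12:-→d13:H0→d14:-→d15:-→d16:-→d17:-→d18:-→d19:-→d20:-→d21:-→d22:-→d23:H0 -> H0
  add 0.0.0.0/0 -> H3 at depth 0
  add 0.0.0.0/0 -> H3 at depth 0
  add 201.167.96.0/20 -> H5 at depth 20
  lookup 8.24.0.154: bits 00001000000110 walk d0:H3→d1:-→d2:-→d3:-→d4:-→d5:-→d6:-→d7:-→d8:-→d9:-→d10:-→d11:-→d12:-→d13:H0→d14:- -> H0
  add 0.0.0.0/0 -> H3 at depth 0
  add 26.63.133.0/24 -> H5 at depth 24
  lookup 8.26.218.23: bits 00001000000110101101101 walk d0:H3→d1:-→d2:-→d3:-→d4:-→d5:-→d6:-→d7:-→d8:-→d9:-→d10:-→d11:-→d12:-→d13:H0→d14:-→d15:-→d16:-→d17:-→d18:-→d19:-→d20:-→d21:-→d22:-→d23:H0 -> H0
  lookup 8.26.218.1: bits 00001000000110101101101 walk d0:H3→d1:-→d2:-→d3:-→d4:-→d5:-→d6:-→d7:-→d8:-→d9:-→d10:-→d11:-→d12:-→d13:H0→d14:-→d15:-→d16:-→d17:-→d18:-→d19:-→d20:-→d21:-→d22:-→d23:H0 -> H0
  add 200.0.0.0/6 -> H5 at depth 6
  del 8.24.0.0/13 (clear depth 13)
  lookup 75.127.232.70: bits 0 walk d0:H3→d1:- -> H3
  del 26.63.133.0/24 (clear depth 24)
  add 8.26.218.173/32 -> H1 at depth 32
  add 26.63.133.176/28 -> H6 at depth 28
  lookup 26.63.133.176: bits 0001101000111111100001011011 walk d0:H3→d1:-→d2:-→d3:-→d4:-→d5:-→d6:-→d7:-→d8:-→d9:-→d10:-→d11:-→d12:-→d13:-→d14:-→d15:-→d16:-→d17:-→d18:-→d19:-→d20:-→d21:-→d22:-→d23:-→d24:-→d25:-→d26:-→d27:-→d28:H6 -> H6
  add 0.0.0.0/0 -> H2 at depth 0
  add 201.167.96.0/20 -> H4 at depth 20
  lookup 200.0.0.41: bits 1100100 walk d0:H2→d1:-→d2:-→d3:-→d4:-→d5:-→d6:H5→d7:- -> H5
  lookup 8.26.218.71: bits 000010000001101011011010 walk d0:H2→d1:-→d2:-→d3:-→d4:-→d5:-→d6:-→d7:-→d8:-→d9:-→d10:-→d11:-→d12:-→d13:-→d14:-→d15:-→d16:-→d17:-→d18:-→d19:-→d20:-→d21:-→d22:-→d23:H0→d24:- -> H0
  add 0.0.0.0/0 -> H6 at depth 0
  lookup 8.26.218.143: bits 00001000000110101101101010 walk d0:H6→d1:-→d2:-→d3:-→d4:-→d5:-→d6:-→d7:-→d8:-→d9:-→d10:-→d11:-→d12:-→d13:-→d14:-→d15:-→d16:-→d17:-→d18:-→d19:-→d20:-→d21:-→d22:-→d23:H0→d24:-→d25:-→d26:- -> H0
  add 8.26.218.160/28 -> H2 at depth 28
  lookup 201.167.96.32: bits 11001001101001110110 walk d0:H6→d1:-→d2:-→d3:-→d4:-→d5:-→d6:H5→d7:-→d8:-→d9:-→d10:-→d11:-→d12:-→d13:-→d14:-→d15:-→d16:-→d17:-→d18:-→d19:-→d20:H4 -> H4
  lookup 200.0.161.121: bits 1100100 walk d0:H6→d1:-→d2:-→d3:-→d4:-→d5:-→d6:H5→d7:- -> H5

== LOOKUPS ==
["H2","H2","H2","H0","H0","H0","H0","H0","H0","H0","H3","H6","H5","H0","H0","H4","H5"]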